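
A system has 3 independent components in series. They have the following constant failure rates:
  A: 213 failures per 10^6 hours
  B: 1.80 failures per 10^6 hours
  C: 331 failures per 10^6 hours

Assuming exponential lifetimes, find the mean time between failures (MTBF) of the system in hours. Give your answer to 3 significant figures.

1830

Series of exponential components: λ_sys = Σ λ_i
λ_sys = 0.000213 + 0.00000180 + 0.000331 = 5.4580e-04 /h
MTBF = 1 / λ_sys = 1830 h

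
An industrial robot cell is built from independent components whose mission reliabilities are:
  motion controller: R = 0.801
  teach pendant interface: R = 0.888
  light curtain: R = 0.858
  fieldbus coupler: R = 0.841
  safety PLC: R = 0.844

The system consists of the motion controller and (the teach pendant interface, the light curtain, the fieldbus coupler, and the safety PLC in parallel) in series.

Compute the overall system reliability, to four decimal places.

0.8007

Parallel (teach pendant interface, light curtain, fieldbus coupler, and safety PLC): 1 − (1 − 0.888000)(1 − 0.858000)(1 − 0.841000)(1 − 0.844000) = 0.999606
Series (motion controller and [0.999606]): 0.801000 × 0.999606 = 0.8007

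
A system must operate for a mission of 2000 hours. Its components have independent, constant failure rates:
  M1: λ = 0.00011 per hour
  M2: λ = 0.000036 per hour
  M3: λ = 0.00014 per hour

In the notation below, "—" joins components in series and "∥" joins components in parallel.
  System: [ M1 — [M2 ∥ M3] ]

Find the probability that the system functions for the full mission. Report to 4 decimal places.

R(M1) = exp(−0.00011 × 2000) = 0.802519
R(M2) = exp(−0.000036 × 2000) = 0.930531
R(M3) = exp(−0.00014 × 2000) = 0.755784
Parallel (M2 and M3): 1 − (1 − 0.930531)(1 − 0.755784) = 0.983035
Series (M1 and [0.983035]): 0.802519 × 0.983035 = 0.7889

0.7889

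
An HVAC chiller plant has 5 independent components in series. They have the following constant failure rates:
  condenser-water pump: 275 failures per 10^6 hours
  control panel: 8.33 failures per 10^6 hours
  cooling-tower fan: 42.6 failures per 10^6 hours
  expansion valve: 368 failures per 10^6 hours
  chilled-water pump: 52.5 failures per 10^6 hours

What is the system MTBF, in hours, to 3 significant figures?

Series of exponential components: λ_sys = Σ λ_i
λ_sys = 0.000275 + 0.00000833 + 0.0000426 + 0.000368 + 0.0000525 = 7.4643e-04 /h
MTBF = 1 / λ_sys = 1340 h

1340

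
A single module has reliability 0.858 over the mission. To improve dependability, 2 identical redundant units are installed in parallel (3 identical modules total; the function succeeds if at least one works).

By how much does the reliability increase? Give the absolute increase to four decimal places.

0.1391

R_before = 0.858
R_after = 1 − (1 − 0.858)^3 = 0.9971
ΔR = 0.9971 − 0.858 = 0.1391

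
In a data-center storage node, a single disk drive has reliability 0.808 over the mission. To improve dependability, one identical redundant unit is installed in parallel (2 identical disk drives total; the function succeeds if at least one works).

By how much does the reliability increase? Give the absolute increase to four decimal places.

0.1551

R_before = 0.808
R_after = 1 − (1 − 0.808)^2 = 0.9631
ΔR = 0.9631 − 0.808 = 0.1551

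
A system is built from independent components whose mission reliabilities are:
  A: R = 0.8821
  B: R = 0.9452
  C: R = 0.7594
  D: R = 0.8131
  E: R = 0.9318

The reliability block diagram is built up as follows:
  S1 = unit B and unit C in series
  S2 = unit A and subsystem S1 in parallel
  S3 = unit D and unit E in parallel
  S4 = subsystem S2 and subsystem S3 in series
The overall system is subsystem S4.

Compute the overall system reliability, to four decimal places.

0.9544

Series (B and C): 0.945200 × 0.759400 = 0.717785
Parallel (A and [0.717785]): 1 − (1 − 0.882100)(1 − 0.717785) = 0.966727
Parallel (D and E): 1 − (1 − 0.813100)(1 − 0.931800) = 0.987253
Series ([0.966727] and [0.987253]): 0.966727 × 0.987253 = 0.9544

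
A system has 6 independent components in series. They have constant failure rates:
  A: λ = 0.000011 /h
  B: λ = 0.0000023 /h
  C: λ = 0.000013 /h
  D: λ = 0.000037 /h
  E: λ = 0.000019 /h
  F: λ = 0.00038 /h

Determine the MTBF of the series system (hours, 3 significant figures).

Series of exponential components: λ_sys = Σ λ_i
λ_sys = 0.000011 + 0.0000023 + 0.000013 + 0.000037 + 0.000019 + 0.00038 = 4.6230e-04 /h
MTBF = 1 / λ_sys = 2160 h

2160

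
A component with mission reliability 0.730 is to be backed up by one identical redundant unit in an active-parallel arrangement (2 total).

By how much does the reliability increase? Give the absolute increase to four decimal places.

0.1971

R_before = 0.730
R_after = 1 − (1 − 0.730)^2 = 0.9271
ΔR = 0.9271 − 0.730 = 0.1971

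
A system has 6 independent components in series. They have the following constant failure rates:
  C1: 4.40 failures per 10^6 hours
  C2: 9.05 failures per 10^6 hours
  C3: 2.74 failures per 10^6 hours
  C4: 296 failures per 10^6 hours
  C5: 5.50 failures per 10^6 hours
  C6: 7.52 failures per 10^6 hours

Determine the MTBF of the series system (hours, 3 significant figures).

Series of exponential components: λ_sys = Σ λ_i
λ_sys = 0.00000440 + 0.00000905 + 0.00000274 + 0.000296 + 0.00000550 + 0.00000752 = 3.2521e-04 /h
MTBF = 1 / λ_sys = 3070 h

3070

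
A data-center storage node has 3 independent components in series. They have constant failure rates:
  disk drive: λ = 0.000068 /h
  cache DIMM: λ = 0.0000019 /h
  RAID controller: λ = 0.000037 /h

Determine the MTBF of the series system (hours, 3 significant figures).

Series of exponential components: λ_sys = Σ λ_i
λ_sys = 0.000068 + 0.0000019 + 0.000037 = 1.0690e-04 /h
MTBF = 1 / λ_sys = 9350 h

9350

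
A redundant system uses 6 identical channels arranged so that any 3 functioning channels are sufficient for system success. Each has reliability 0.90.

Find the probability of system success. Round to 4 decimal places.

0.9987

R = Σ_{i=3}^{6} C(6,i) p^i (1−p)^{6−i} with p = 0.90
C(6,3)·0.90^3·0.10^3 = 0.014580
C(6,4)·0.90^4·0.10^2 = 0.098415
C(6,5)·0.90^5·0.10^1 = 0.354294
C(6,6)·0.90^6·0.10^0 = 0.531441
Sum = 0.9987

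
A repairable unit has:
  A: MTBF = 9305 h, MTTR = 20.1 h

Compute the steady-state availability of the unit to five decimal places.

A(A) = MTBF/(MTBF+MTTR) = 9305/(9305+20.1) = 0.99784

0.99784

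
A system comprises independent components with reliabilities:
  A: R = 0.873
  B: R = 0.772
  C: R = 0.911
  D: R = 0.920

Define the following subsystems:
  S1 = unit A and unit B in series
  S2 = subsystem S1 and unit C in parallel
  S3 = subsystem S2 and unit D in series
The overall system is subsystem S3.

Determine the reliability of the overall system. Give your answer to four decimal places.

Series (A and B): 0.873000 × 0.772000 = 0.673956
Parallel ([0.673956] and C): 1 − (1 − 0.673956)(1 − 0.911000) = 0.970982
Series ([0.970982] and D): 0.970982 × 0.920000 = 0.8933

0.8933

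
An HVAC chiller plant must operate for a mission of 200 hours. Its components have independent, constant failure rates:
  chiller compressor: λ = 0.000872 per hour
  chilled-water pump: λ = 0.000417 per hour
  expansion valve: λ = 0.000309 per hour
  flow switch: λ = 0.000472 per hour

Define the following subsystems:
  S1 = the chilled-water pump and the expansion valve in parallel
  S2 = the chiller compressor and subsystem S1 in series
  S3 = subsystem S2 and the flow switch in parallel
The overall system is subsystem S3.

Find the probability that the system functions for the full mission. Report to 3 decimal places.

0.985

R(chiller compressor) = exp(−0.000872 × 200) = 0.83996
R(chilled-water pump) = exp(−0.000417 × 200) = 0.91998
R(expansion valve) = exp(−0.000309 × 200) = 0.94007
R(flow switch) = exp(−0.000472 × 200) = 0.90992
Parallel (chilled-water pump and expansion valve): 1 − (1 − 0.91998)(1 − 0.94007) = 0.99520
Series (chiller compressor and [0.99520]): 0.83996 × 0.99520 = 0.83593
Parallel ([0.83593] and flow switch): 1 − (1 − 0.83593)(1 − 0.90992) = 0.985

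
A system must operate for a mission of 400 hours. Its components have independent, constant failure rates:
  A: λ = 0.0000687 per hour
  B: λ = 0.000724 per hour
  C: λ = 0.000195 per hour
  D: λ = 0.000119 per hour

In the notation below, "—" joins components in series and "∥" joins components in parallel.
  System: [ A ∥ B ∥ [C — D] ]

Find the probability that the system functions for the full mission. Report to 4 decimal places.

R(A) = exp(−0.0000687 × 400) = 0.972894
R(B) = exp(−0.000724 × 400) = 0.748563
R(C) = exp(−0.000195 × 400) = 0.924964
R(D) = exp(−0.000119 × 400) = 0.953515
Series (C and D): 0.924964 × 0.953515 = 0.881967
Parallel (A, B, and [0.881967]): 1 − (1 − 0.972894)(1 − 0.748563)(1 − 0.881967) = 0.9992

0.9992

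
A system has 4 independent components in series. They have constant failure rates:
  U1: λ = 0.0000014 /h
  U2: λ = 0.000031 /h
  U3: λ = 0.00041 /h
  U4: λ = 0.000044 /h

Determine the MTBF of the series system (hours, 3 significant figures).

Series of exponential components: λ_sys = Σ λ_i
λ_sys = 0.0000014 + 0.000031 + 0.00041 + 0.000044 = 4.8640e-04 /h
MTBF = 1 / λ_sys = 2060 h

2060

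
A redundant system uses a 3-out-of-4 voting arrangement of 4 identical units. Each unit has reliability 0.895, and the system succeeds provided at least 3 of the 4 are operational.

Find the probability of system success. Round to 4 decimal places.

0.9427

R = Σ_{i=3}^{4} C(4,i) p^i (1−p)^{4−i} with p = 0.895
C(4,3)·0.895^3·0.105^1 = 0.301105
C(4,4)·0.895^4·0.105^0 = 0.641641
Sum = 0.9427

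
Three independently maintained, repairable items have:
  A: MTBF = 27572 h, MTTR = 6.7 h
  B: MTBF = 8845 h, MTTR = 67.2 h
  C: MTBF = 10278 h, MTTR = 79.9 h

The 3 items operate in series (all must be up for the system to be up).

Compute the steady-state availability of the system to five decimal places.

0.98456

A(A) = MTBF/(MTBF+MTTR) = 27572/(27572+6.7) = 0.999757
A(B) = MTBF/(MTBF+MTTR) = 8845/(8845+67.2) = 0.992460
A(C) = MTBF/(MTBF+MTTR) = 10278/(10278+79.9) = 0.992286
Series availability: 0.999757 × 0.992460 × 0.992286 = 0.98456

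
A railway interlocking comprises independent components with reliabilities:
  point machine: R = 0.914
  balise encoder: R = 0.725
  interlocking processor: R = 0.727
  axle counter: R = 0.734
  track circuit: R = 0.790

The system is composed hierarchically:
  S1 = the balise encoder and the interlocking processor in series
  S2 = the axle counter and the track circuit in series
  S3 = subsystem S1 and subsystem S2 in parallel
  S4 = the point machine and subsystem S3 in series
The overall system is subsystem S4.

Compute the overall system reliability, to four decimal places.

Series (balise encoder and interlocking processor): 0.725000 × 0.727000 = 0.527075
Series (axle counter and track circuit): 0.734000 × 0.790000 = 0.579860
Parallel ([0.527075] and [0.579860]): 1 − (1 − 0.527075)(1 − 0.579860) = 0.801305
Series (point machine and [0.801305]): 0.914000 × 0.801305 = 0.7324

0.7324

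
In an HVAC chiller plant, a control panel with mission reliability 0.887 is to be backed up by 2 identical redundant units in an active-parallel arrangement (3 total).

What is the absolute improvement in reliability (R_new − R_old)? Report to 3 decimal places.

0.112

R_before = 0.887
R_after = 1 − (1 − 0.887)^3 = 0.999
ΔR = 0.999 − 0.887 = 0.112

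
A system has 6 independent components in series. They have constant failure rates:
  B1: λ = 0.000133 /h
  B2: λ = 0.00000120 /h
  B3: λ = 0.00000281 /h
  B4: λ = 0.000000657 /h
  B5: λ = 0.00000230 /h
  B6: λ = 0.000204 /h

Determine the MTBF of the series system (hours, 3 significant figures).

Series of exponential components: λ_sys = Σ λ_i
λ_sys = 0.000133 + 0.00000120 + 0.00000281 + 0.000000657 + 0.00000230 + 0.000204 = 3.4397e-04 /h
MTBF = 1 / λ_sys = 2910 h

2910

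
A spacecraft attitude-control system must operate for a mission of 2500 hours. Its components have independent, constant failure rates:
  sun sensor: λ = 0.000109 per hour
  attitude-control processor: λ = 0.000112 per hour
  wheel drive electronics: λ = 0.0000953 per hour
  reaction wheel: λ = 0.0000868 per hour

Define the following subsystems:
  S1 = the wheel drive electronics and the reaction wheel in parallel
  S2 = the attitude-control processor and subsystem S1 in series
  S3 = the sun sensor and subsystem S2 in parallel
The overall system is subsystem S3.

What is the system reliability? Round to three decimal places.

R(sun sensor) = exp(−0.000109 × 2500) = 0.76147
R(attitude-control processor) = exp(−0.000112 × 2500) = 0.75578
R(wheel drive electronics) = exp(−0.0000953 × 2500) = 0.78801
R(reaction wheel) = exp(−0.0000868 × 2500) = 0.80493
Parallel (wheel drive electronics and reaction wheel): 1 − (1 − 0.78801)(1 − 0.80493) = 0.95865
Series (attitude-control processor and [0.95865]): 0.75578 × 0.95865 = 0.72453
Parallel (sun sensor and [0.72453]): 1 − (1 − 0.76147)(1 − 0.72453) = 0.934

0.934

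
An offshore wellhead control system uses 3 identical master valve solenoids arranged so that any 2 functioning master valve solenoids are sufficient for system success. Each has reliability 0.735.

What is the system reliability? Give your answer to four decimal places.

0.8265

R = Σ_{i=2}^{3} C(3,i) p^i (1−p)^{3−i} with p = 0.735
C(3,2)·0.735^2·0.265^1 = 0.429479
C(3,3)·0.735^3·0.265^0 = 0.397065
Sum = 0.8265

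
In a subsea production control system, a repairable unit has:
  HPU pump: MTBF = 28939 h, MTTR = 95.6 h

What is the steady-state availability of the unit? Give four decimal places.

0.9967

A(HPU pump) = MTBF/(MTBF+MTTR) = 28939/(28939+95.6) = 0.9967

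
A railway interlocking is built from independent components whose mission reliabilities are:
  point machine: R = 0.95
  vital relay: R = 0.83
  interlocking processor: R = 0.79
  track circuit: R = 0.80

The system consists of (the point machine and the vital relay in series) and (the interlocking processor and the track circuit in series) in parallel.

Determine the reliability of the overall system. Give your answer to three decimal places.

Series (point machine and vital relay): 0.95000 × 0.83000 = 0.78850
Series (interlocking processor and track circuit): 0.79000 × 0.80000 = 0.63200
Parallel ([0.78850] and [0.63200]): 1 − (1 − 0.78850)(1 − 0.63200) = 0.922

0.922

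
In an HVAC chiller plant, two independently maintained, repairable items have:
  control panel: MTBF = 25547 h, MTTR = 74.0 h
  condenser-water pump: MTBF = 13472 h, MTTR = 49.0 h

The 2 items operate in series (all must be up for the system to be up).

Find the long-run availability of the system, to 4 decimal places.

0.9935

A(control panel) = MTBF/(MTBF+MTTR) = 25547/(25547+74.0) = 0.997112
A(condenser-water pump) = MTBF/(MTBF+MTTR) = 13472/(13472+49.0) = 0.996376
Series availability: 0.997112 × 0.996376 = 0.9935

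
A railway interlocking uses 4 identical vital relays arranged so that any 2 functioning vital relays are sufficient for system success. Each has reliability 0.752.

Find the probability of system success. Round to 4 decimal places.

0.9503

R = Σ_{i=2}^{4} C(4,i) p^i (1−p)^{4−i} with p = 0.752
C(4,2)·0.752^2·0.248^2 = 0.208685
C(4,3)·0.752^3·0.248^1 = 0.421857
C(4,4)·0.752^4·0.248^0 = 0.319795
Sum = 0.9503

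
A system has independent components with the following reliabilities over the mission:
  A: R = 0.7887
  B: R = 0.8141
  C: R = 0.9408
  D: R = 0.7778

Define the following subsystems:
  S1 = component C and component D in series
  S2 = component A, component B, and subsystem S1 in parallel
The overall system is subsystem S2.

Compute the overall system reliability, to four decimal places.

Series (C and D): 0.940800 × 0.777800 = 0.731754
Parallel (A, B, and [0.731754]): 1 − (1 − 0.788700)(1 − 0.814100)(1 − 0.731754) = 0.9895

0.9895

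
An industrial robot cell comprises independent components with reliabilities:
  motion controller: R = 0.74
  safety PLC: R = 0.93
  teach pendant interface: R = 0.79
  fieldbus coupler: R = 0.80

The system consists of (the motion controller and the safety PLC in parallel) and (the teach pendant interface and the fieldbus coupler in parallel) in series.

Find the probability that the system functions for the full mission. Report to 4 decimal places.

0.9406

Parallel (motion controller and safety PLC): 1 − (1 − 0.740000)(1 − 0.930000) = 0.981800
Parallel (teach pendant interface and fieldbus coupler): 1 − (1 − 0.790000)(1 − 0.800000) = 0.958000
Series ([0.981800] and [0.958000]): 0.981800 × 0.958000 = 0.9406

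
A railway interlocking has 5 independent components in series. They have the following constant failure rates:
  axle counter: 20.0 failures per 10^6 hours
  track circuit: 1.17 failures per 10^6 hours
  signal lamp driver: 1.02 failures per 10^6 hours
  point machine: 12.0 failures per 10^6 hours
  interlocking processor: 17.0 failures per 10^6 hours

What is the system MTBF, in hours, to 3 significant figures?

Series of exponential components: λ_sys = Σ λ_i
λ_sys = 0.0000200 + 0.00000117 + 0.00000102 + 0.0000120 + 0.0000170 = 5.1190e-05 /h
MTBF = 1 / λ_sys = 19500 h

19500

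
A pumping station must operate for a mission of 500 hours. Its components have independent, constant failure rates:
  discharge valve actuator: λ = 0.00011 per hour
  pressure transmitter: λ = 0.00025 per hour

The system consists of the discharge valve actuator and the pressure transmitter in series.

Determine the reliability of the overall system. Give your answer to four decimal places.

R(discharge valve actuator) = exp(−0.00011 × 500) = 0.946485
R(pressure transmitter) = exp(−0.00025 × 500) = 0.882497
Series (discharge valve actuator and pressure transmitter): 0.946485 × 0.882497 = 0.8353

0.8353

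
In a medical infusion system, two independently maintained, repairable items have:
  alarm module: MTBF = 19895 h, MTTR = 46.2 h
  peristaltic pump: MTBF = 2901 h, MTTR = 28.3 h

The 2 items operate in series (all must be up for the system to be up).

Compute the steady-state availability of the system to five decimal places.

A(alarm module) = MTBF/(MTBF+MTTR) = 19895/(19895+46.2) = 0.997683
A(peristaltic pump) = MTBF/(MTBF+MTTR) = 2901/(2901+28.3) = 0.990339
Series availability: 0.997683 × 0.990339 = 0.98804

0.98804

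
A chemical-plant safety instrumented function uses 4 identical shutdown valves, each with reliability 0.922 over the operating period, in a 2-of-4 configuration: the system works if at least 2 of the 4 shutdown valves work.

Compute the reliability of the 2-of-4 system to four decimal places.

R = Σ_{i=2}^{4} C(4,i) p^i (1−p)^{4−i} with p = 0.922
C(4,2)·0.922^2·0.078^2 = 0.031031
C(4,3)·0.922^3·0.078^1 = 0.244539
C(4,4)·0.922^4·0.078^0 = 0.722643
Sum = 0.9982

0.9982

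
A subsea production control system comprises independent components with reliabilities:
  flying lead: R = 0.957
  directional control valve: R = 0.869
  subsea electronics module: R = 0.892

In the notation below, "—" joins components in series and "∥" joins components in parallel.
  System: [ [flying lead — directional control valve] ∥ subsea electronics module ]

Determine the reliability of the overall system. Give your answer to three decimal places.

0.982

Series (flying lead and directional control valve): 0.95700 × 0.86900 = 0.83163
Parallel ([0.83163] and subsea electronics module): 1 − (1 − 0.83163)(1 − 0.89200) = 0.982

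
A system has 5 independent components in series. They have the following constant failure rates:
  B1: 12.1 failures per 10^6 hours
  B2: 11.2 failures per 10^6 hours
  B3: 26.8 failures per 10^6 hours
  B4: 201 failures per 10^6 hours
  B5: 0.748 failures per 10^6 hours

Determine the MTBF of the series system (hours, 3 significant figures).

3970

Series of exponential components: λ_sys = Σ λ_i
λ_sys = 0.0000121 + 0.0000112 + 0.0000268 + 0.000201 + 0.000000748 = 2.5185e-04 /h
MTBF = 1 / λ_sys = 3970 h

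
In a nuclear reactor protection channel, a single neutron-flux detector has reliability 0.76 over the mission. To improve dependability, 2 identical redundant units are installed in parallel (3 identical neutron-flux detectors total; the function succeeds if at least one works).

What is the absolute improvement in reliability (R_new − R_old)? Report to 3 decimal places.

R_before = 0.76
R_after = 1 − (1 − 0.76)^3 = 0.986
ΔR = 0.986 − 0.76 = 0.226

0.226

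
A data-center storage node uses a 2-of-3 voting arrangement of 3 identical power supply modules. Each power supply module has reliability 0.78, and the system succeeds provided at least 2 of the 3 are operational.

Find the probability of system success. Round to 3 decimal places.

R = Σ_{i=2}^{3} C(3,i) p^i (1−p)^{3−i} with p = 0.78
C(3,2)·0.78^2·0.22^1 = 0.40154
C(3,3)·0.78^3·0.22^0 = 0.47455
Sum = 0.876

0.876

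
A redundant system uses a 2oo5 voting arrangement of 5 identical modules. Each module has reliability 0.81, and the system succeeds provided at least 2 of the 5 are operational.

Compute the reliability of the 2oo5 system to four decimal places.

R = Σ_{i=2}^{5} C(5,i) p^i (1−p)^{5−i} with p = 0.81
C(5,2)·0.81^2·0.19^3 = 0.045002
C(5,3)·0.81^3·0.19^2 = 0.191850
C(5,4)·0.81^4·0.19^1 = 0.408944
C(5,5)·0.81^5·0.19^0 = 0.348678
Sum = 0.9945

0.9945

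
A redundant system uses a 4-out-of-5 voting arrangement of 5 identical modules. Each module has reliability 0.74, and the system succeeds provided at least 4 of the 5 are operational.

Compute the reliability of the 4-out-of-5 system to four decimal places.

0.6117

R = Σ_{i=4}^{5} C(5,i) p^i (1−p)^{5−i} with p = 0.74
C(5,4)·0.74^4·0.26^1 = 0.389825
C(5,5)·0.74^5·0.26^0 = 0.221901
Sum = 0.6117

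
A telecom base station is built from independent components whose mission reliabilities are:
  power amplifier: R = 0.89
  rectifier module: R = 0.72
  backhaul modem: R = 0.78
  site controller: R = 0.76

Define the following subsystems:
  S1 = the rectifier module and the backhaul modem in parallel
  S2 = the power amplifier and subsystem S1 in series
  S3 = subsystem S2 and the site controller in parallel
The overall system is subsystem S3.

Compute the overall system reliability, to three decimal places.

0.960

Parallel (rectifier module and backhaul modem): 1 − (1 − 0.72000)(1 − 0.78000) = 0.93840
Series (power amplifier and [0.93840]): 0.89000 × 0.93840 = 0.83518
Parallel ([0.83518] and site controller): 1 − (1 − 0.83518)(1 − 0.76000) = 0.960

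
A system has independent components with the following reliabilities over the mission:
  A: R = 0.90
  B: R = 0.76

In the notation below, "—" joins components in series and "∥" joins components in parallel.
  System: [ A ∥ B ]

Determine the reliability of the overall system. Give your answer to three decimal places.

0.976

Parallel (A and B): 1 − (1 − 0.90000)(1 − 0.76000) = 0.976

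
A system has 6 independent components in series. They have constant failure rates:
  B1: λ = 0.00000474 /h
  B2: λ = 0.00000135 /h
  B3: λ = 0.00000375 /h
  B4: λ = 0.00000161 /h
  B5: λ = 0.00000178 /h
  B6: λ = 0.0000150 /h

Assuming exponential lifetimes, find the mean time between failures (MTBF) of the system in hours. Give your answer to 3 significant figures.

Series of exponential components: λ_sys = Σ λ_i
λ_sys = 0.00000474 + 0.00000135 + 0.00000375 + 0.00000161 + 0.00000178 + 0.0000150 = 2.8230e-05 /h
MTBF = 1 / λ_sys = 35400 h

35400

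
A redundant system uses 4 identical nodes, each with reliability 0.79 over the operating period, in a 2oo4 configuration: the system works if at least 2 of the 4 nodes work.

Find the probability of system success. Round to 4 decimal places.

0.9688

R = Σ_{i=2}^{4} C(4,i) p^i (1−p)^{4−i} with p = 0.79
C(4,2)·0.79^2·0.21^2 = 0.165137
C(4,3)·0.79^3·0.21^1 = 0.414153
C(4,4)·0.79^4·0.21^0 = 0.389501
Sum = 0.9688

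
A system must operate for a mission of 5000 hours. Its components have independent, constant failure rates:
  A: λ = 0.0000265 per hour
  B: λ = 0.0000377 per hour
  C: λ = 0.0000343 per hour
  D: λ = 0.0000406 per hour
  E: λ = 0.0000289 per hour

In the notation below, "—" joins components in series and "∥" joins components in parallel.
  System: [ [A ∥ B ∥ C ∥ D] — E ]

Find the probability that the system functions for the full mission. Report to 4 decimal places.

R(A) = exp(−0.0000265 × 5000) = 0.875903
R(B) = exp(−0.0000377 × 5000) = 0.828201
R(C) = exp(−0.0000343 × 5000) = 0.842400
R(D) = exp(−0.0000406 × 5000) = 0.816278
R(E) = exp(−0.0000289 × 5000) = 0.865455
Parallel (A, B, C, and D): 1 − (1 − 0.875903)(1 − 0.828201)(1 − 0.842400)(1 − 0.816278) = 0.999383
Series ([0.999383] and E): 0.999383 × 0.865455 = 0.8649

0.8649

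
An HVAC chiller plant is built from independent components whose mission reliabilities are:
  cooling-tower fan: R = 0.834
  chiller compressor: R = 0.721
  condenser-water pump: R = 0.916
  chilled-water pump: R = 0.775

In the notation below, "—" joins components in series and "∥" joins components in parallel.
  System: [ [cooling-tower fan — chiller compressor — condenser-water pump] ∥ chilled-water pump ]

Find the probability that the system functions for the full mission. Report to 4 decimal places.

0.8989

Series (cooling-tower fan, chiller compressor, and condenser-water pump): 0.834000 × 0.721000 × 0.916000 = 0.550804
Parallel ([0.550804] and chilled-water pump): 1 − (1 − 0.550804)(1 − 0.775000) = 0.8989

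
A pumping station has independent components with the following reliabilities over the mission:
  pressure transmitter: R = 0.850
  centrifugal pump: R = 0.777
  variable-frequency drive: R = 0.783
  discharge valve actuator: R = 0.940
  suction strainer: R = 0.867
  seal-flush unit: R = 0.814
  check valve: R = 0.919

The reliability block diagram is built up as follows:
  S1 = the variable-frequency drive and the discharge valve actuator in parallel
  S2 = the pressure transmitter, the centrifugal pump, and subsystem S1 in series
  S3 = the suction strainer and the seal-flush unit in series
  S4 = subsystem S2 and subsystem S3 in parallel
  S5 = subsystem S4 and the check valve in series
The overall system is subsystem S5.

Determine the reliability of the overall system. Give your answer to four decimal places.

Parallel (variable-frequency drive and discharge valve actuator): 1 − (1 − 0.783000)(1 − 0.940000) = 0.986980
Series (pressure transmitter, centrifugal pump, and [0.986980]): 0.850000 × 0.777000 × 0.986980 = 0.651851
Series (suction strainer and seal-flush unit): 0.867000 × 0.814000 = 0.705738
Parallel ([0.651851] and [0.705738]): 1 − (1 − 0.651851)(1 − 0.705738) = 0.897553
Series ([0.897553] and check valve): 0.897553 × 0.919000 = 0.8249

0.8249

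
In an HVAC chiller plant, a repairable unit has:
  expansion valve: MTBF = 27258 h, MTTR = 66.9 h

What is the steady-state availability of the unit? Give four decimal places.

A(expansion valve) = MTBF/(MTBF+MTTR) = 27258/(27258+66.9) = 0.9976

0.9976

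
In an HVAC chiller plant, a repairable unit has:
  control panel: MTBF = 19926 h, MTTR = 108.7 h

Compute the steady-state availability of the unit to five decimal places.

A(control panel) = MTBF/(MTBF+MTTR) = 19926/(19926+108.7) = 0.99457

0.99457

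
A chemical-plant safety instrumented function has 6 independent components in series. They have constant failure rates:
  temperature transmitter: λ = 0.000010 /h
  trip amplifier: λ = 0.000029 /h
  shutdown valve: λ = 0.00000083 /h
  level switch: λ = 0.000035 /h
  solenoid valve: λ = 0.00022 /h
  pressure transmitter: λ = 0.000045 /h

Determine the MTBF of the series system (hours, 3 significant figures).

Series of exponential components: λ_sys = Σ λ_i
λ_sys = 0.000010 + 0.000029 + 0.00000083 + 0.000035 + 0.00022 + 0.000045 = 3.3983e-04 /h
MTBF = 1 / λ_sys = 2940 h

2940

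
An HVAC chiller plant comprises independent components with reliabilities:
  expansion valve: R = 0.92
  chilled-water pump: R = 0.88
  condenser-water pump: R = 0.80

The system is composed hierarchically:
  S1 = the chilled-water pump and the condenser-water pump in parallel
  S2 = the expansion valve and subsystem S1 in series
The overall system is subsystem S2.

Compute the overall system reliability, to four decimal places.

Parallel (chilled-water pump and condenser-water pump): 1 − (1 − 0.880000)(1 − 0.800000) = 0.976000
Series (expansion valve and [0.976000]): 0.920000 × 0.976000 = 0.8979

0.8979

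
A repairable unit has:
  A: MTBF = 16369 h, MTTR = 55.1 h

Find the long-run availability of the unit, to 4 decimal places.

0.9966

A(A) = MTBF/(MTBF+MTTR) = 16369/(16369+55.1) = 0.9966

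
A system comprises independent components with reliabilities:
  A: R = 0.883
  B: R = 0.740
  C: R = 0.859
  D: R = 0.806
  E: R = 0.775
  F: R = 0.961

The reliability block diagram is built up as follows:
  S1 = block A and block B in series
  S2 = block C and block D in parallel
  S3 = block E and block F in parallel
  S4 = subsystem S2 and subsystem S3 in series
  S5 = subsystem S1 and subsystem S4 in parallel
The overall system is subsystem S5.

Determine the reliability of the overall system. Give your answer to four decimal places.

0.9876

Series (A and B): 0.883000 × 0.740000 = 0.653420
Parallel (C and D): 1 − (1 − 0.859000)(1 − 0.806000) = 0.972646
Parallel (E and F): 1 − (1 − 0.775000)(1 − 0.961000) = 0.991225
Series ([0.972646] and [0.991225]): 0.972646 × 0.991225 = 0.964111
Parallel ([0.653420] and [0.964111]): 1 − (1 − 0.653420)(1 − 0.964111) = 0.9876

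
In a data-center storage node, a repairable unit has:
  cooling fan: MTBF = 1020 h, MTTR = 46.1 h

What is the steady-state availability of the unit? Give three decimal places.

0.957

A(cooling fan) = MTBF/(MTBF+MTTR) = 1020/(1020+46.1) = 0.957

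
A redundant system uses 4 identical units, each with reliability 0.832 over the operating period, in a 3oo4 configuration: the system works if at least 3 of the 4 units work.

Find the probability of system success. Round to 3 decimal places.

0.866

R = Σ_{i=3}^{4} C(4,i) p^i (1−p)^{4−i} with p = 0.832
C(4,3)·0.832^3·0.168^1 = 0.38703
C(4,4)·0.832^4·0.168^0 = 0.47917
Sum = 0.866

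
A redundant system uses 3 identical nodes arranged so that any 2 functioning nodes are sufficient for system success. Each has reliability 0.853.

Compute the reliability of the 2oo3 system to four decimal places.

R = Σ_{i=2}^{3} C(3,i) p^i (1−p)^{3−i} with p = 0.853
C(3,2)·0.853^2·0.147^1 = 0.320876
C(3,3)·0.853^3·0.147^0 = 0.620650
Sum = 0.9415

0.9415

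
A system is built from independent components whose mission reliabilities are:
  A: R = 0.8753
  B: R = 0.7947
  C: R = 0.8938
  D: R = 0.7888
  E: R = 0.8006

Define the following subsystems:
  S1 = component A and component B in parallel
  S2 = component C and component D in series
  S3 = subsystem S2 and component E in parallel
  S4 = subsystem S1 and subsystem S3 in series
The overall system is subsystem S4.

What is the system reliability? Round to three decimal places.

Parallel (A and B): 1 − (1 − 0.87530)(1 − 0.79470) = 0.97440
Series (C and D): 0.89380 × 0.78880 = 0.70503
Parallel ([0.70503] and E): 1 − (1 − 0.70503)(1 − 0.80060) = 0.94118
Series ([0.97440] and [0.94118]): 0.97440 × 0.94118 = 0.917

0.917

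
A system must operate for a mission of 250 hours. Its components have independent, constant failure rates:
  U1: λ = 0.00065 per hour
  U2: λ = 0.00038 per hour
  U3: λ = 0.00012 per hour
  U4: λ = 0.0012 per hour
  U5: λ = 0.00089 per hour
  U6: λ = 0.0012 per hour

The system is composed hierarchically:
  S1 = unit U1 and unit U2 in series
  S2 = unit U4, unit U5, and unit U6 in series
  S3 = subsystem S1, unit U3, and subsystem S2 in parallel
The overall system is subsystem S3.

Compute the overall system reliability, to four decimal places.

R(U1) = exp(−0.00065 × 250) = 0.850016
R(U2) = exp(−0.00038 × 250) = 0.909373
R(U3) = exp(−0.00012 × 250) = 0.970446
R(U4) = exp(−0.0012 × 250) = 0.740818
R(U5) = exp(−0.00089 × 250) = 0.800515
R(U6) = exp(−0.0012 × 250) = 0.740818
Series (U1 and U2): 0.850016 × 0.909373 = 0.772982
Series (U4, U5, and U6): 0.740818 × 0.800515 × 0.740818 = 0.439332
Parallel ([0.772982], U3, and [0.439332]): 1 − (1 − 0.772982)(1 − 0.970446)(1 − 0.439332) = 0.9962

0.9962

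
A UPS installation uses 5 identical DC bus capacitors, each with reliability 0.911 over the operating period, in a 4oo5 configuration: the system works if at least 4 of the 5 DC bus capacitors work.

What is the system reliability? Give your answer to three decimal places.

0.934

R = Σ_{i=4}^{5} C(5,i) p^i (1−p)^{5−i} with p = 0.911
C(5,4)·0.911^4·0.089^1 = 0.30650
C(5,5)·0.911^5·0.089^0 = 0.62747
Sum = 0.934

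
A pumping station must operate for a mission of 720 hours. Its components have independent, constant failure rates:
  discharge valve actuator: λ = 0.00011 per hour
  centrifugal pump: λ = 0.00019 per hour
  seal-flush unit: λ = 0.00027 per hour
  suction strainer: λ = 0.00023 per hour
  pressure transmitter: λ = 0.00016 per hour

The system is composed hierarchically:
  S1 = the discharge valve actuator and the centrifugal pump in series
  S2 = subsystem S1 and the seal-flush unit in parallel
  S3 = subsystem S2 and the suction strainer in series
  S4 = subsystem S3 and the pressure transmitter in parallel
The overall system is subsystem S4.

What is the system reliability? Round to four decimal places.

R(discharge valve actuator) = exp(−0.00011 × 720) = 0.923855
R(centrifugal pump) = exp(−0.00019 × 720) = 0.872145
R(seal-flush unit) = exp(−0.00027 × 720) = 0.823329
R(suction strainer) = exp(−0.00023 × 720) = 0.847385
R(pressure transmitter) = exp(−0.00016 × 720) = 0.891188
Series (discharge valve actuator and centrifugal pump): 0.923855 × 0.872145 = 0.805736
Parallel ([0.805736] and seal-flush unit): 1 − (1 − 0.805736)(1 − 0.823329) = 0.965679
Series ([0.965679] and suction strainer): 0.965679 × 0.847385 = 0.818302
Parallel ([0.818302] and pressure transmitter): 1 − (1 − 0.818302)(1 − 0.891188) = 0.9802

0.9802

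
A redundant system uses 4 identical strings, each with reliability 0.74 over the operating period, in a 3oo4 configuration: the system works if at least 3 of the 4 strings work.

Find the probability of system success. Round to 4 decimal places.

R = Σ_{i=3}^{4} C(4,i) p^i (1−p)^{4−i} with p = 0.74
C(4,3)·0.74^3·0.26^1 = 0.421433
C(4,4)·0.74^4·0.26^0 = 0.299866
Sum = 0.7213

0.7213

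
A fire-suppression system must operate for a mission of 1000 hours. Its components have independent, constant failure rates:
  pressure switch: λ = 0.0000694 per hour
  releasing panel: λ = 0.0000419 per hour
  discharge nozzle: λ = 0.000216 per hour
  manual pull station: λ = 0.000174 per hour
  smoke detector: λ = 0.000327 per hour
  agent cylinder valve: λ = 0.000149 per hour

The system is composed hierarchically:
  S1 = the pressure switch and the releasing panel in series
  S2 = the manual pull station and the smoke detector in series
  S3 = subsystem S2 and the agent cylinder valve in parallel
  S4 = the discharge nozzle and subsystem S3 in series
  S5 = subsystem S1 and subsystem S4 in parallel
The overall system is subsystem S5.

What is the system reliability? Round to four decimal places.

0.9749

R(pressure switch) = exp(−0.0000694 × 1000) = 0.932953
R(releasing panel) = exp(−0.0000419 × 1000) = 0.958966
R(discharge nozzle) = exp(−0.000216 × 1000) = 0.805735
R(manual pull station) = exp(−0.000174 × 1000) = 0.840297
R(smoke detector) = exp(−0.000327 × 1000) = 0.721084
R(agent cylinder valve) = exp(−0.000149 × 1000) = 0.861569
Series (pressure switch and releasing panel): 0.932953 × 0.958966 = 0.894670
Series (manual pull station and smoke detector): 0.840297 × 0.721084 = 0.605925
Parallel ([0.605925] and agent cylinder valve): 1 − (1 − 0.605925)(1 − 0.861569) = 0.945448
Series (discharge nozzle and [0.945448]): 0.805735 × 0.945448 = 0.761781
Parallel ([0.894670] and [0.761781]): 1 − (1 − 0.894670)(1 − 0.761781) = 0.9749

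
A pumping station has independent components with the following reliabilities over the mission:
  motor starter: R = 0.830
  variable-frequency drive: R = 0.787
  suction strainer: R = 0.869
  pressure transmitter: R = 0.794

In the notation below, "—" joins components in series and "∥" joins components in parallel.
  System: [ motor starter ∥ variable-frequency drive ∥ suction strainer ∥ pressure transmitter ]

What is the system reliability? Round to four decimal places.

Parallel (motor starter, variable-frequency drive, suction strainer, and pressure transmitter): 1 − (1 − 0.830000)(1 − 0.787000)(1 − 0.869000)(1 − 0.794000) = 0.9990

0.9990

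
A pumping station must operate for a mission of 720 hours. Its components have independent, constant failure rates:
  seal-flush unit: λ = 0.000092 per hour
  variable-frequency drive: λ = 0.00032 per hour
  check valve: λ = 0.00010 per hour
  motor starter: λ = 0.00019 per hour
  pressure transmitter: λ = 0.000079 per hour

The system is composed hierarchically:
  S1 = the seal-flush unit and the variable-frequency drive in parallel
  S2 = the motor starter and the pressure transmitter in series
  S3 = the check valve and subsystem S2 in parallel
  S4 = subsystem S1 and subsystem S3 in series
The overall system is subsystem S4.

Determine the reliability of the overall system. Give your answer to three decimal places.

0.975

R(seal-flush unit) = exp(−0.000092 × 720) = 0.93591
R(variable-frequency drive) = exp(−0.00032 × 720) = 0.79422
R(check valve) = exp(−0.00010 × 720) = 0.93053
R(motor starter) = exp(−0.00019 × 720) = 0.87214
R(pressure transmitter) = exp(−0.000079 × 720) = 0.94471
Parallel (seal-flush unit and variable-frequency drive): 1 − (1 − 0.93591)(1 − 0.79422) = 0.98681
Series (motor starter and pressure transmitter): 0.87214 × 0.94471 = 0.82392
Parallel (check valve and [0.82392]): 1 − (1 − 0.93053)(1 − 0.82392) = 0.98777
Series ([0.98681] and [0.98777]): 0.98681 × 0.98777 = 0.975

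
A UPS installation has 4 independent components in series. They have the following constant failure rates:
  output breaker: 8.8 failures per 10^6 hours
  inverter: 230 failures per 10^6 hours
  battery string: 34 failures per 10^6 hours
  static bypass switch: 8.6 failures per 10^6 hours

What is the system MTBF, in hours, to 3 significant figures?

3550

Series of exponential components: λ_sys = Σ λ_i
λ_sys = 0.0000088 + 0.00023 + 0.000034 + 0.0000086 = 2.8140e-04 /h
MTBF = 1 / λ_sys = 3550 h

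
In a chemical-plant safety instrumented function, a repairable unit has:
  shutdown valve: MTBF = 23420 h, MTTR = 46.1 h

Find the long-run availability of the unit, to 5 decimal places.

0.99804

A(shutdown valve) = MTBF/(MTBF+MTTR) = 23420/(23420+46.1) = 0.99804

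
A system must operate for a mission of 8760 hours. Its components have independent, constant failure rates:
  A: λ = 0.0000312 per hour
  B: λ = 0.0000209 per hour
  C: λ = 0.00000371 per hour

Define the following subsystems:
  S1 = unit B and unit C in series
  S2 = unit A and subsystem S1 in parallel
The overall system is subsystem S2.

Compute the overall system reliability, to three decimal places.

R(A) = exp(−0.0000312 × 8760) = 0.76086
R(B) = exp(−0.0000209 × 8760) = 0.83270
R(C) = exp(−0.00000371 × 8760) = 0.96802
Series (B and C): 0.83270 × 0.96802 = 0.80607
Parallel (A and [0.80607]): 1 − (1 − 0.76086)(1 − 0.80607) = 0.954

0.954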